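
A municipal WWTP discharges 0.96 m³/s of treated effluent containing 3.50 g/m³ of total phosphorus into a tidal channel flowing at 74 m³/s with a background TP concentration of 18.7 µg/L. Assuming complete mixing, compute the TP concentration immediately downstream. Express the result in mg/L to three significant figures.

18.7 µg/L = 0.0187 mg/L.
Flow-weighted mixing gives C = (0.96·3.5 + 74·0.0187) / (0.96 + 74) = 4.744/74.96 = 0.06328 mg/L.

0.0633 mg/L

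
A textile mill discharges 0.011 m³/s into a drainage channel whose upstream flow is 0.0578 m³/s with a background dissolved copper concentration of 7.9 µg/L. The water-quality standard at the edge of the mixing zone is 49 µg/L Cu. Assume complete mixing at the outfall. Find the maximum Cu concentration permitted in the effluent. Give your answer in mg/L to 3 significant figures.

0.265 mg/L

7.9 µg/L = 0.0079 mg/L.
49 µg/L = 0.049 mg/L.
Mass balance: 0.049·0.0688 = 0.011·Cₑ + 0.0578·0.0079.
Cₑ = (0.003371 − 0.0004566) / 0.011 = 0.265 mg/L.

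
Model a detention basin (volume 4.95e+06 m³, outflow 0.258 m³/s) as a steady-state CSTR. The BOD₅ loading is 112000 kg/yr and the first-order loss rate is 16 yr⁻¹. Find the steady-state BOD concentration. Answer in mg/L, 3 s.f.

Outflow Q = 0.258 m³/s × 3.156e+07 s/yr = 8.142e+06 m³/yr.
Steady-state CSTR mass balance: W = Q·C + k·V·C, so C = W/(Q + kV).
Q + kV = 8.142e+06 + 16·4.95e+06 = 8.734e+07 m³/yr.
C = 112000/8.734e+07 = 0.001282 kg/m³ = 1.282 mg/L.

1.28 mg/L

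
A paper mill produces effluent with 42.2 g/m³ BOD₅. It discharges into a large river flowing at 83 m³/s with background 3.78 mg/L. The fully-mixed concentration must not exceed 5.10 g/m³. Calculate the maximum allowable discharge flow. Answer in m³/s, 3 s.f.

2.95 m³/s

Mass balance at complete mixing: C_std·(Q_w + Q_r) = Q_w·C_e + Q_r·C_b.
Rearranging, Q_w = Q_r·(C_std − C_b)/(C_e − C_std) = 83·(5.1 − 3.78) / (42.2 − 5.1) = 2.953 m³/s.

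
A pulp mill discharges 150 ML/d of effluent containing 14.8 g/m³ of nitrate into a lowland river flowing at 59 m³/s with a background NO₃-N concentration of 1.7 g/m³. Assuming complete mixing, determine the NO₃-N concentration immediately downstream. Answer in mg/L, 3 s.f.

150 ML/d = 1.736 m³/s.
By mass balance at complete mixing, C = (1.736·14.8 + 59·1.7) / (1.736 + 59) = 126/60.74 = 2.074 mg/L.

2.07 mg/L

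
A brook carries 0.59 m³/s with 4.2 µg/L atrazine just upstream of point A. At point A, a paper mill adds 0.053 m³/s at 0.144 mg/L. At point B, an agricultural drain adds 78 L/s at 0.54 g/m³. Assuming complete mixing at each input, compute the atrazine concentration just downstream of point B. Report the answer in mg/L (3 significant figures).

4.2 µg/L = 0.0042 mg/L.
After input A: C = (0.59·0.0042 + 0.053·0.144) / 0.643 = 0.01572 mg/L.
78 L/s = 0.078 m³/s.
After input B: C = (0.643·0.01572 + 0.078·0.54) / 0.721 = 0.07244 mg/L.

0.0724 mg/L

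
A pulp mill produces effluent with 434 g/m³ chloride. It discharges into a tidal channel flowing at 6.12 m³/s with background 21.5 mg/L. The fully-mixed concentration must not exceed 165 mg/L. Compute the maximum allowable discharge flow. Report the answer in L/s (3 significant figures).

Mass balance at complete mixing: C_std·(Q_w + Q_r) = Q_w·C_e + Q_r·C_b.
Rearranging, Q_w = Q_r·(C_std − C_b)/(C_e − C_std) = 6.12·(165 − 21.5) / (434 − 165) = 3.265 m³/s.
= 3265 L/s.

3260 L/s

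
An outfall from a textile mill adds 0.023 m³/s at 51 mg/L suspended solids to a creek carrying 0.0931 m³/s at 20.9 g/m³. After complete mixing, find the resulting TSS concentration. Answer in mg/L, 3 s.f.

Flow-weighted mixing gives C = (0.023·51 + 0.0931·20.9) / (0.023 + 0.0931) = 3.119/0.1161 = 26.86 mg/L.

26.9 mg/L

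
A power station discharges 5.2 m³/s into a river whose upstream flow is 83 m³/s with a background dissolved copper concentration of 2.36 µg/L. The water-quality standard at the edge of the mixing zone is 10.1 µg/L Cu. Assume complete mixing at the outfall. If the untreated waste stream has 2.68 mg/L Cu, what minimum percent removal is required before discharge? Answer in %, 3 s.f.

95.0 %

2.36 µg/L = 0.00236 mg/L.
10.1 µg/L = 0.0101 mg/L.
Mass balance: 0.0101·88.2 = 5.2·Cₑ + 83·0.00236.
Cₑ = (0.8908 − 0.1959) / 5.2 = 0.1336 mg/L.
Required removal = 1 − 0.1336/2.68 = 95.01 %.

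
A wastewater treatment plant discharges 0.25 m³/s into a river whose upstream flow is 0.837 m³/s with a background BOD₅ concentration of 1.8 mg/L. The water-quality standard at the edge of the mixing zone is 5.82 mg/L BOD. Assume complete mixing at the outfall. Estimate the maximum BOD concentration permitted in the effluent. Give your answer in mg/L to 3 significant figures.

19.3 mg/L

Mass balance: 5.82·1.087 = 0.25·Cₑ + 0.837·1.8.
Cₑ = (6.326 − 1.507) / 0.25 = 19.28 mg/L.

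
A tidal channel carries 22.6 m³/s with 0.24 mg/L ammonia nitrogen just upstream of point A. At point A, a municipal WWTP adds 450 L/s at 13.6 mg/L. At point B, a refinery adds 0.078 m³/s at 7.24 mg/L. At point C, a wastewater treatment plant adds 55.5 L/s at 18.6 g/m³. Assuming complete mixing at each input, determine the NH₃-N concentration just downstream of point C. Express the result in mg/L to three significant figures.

450 L/s = 0.45 m³/s.
After input A: C = (22.6·0.24 + 0.45·13.6) / 23.05 = 0.5008 mg/L.
After input B: C = (23.05·0.5008 + 0.078·7.24) / 23.13 = 0.5236 mg/L.
55.5 L/s = 0.0555 m³/s.
After input C: C = (23.13·0.5236 + 0.0555·18.6) / 23.18 = 0.5668 mg/L.

0.567 mg/L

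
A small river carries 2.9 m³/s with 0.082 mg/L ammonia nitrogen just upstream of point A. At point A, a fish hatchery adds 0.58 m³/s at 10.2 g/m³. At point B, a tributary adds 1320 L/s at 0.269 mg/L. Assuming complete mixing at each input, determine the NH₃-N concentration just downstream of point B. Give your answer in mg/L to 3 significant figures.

1.36 mg/L

After input A: C = (2.9·0.082 + 0.58·10.2) / 3.48 = 1.768 mg/L.
1320 L/s = 1.32 m³/s.
After input B: C = (3.48·1.768 + 1.32·0.269) / 4.8 = 1.356 mg/L.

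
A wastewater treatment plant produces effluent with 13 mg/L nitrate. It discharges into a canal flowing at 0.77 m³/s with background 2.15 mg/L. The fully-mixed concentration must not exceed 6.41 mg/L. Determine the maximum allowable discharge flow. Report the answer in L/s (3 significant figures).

Mass balance at complete mixing: C_std·(Q_w + Q_r) = Q_w·C_e + Q_r·C_b.
Rearranging, Q_w = Q_r·(C_std − C_b)/(C_e − C_std) = 0.77·(6.41 − 2.15) / (13 − 6.41) = 0.4978 m³/s.
= 497.8 L/s.

498 L/s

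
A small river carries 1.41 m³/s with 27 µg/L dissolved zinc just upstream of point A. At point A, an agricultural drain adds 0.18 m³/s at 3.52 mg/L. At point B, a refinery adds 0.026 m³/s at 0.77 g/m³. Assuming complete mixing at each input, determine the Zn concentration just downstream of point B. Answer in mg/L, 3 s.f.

0.428 mg/L

27 µg/L = 0.027 mg/L.
After input A: C = (1.41·0.027 + 0.18·3.52) / 1.59 = 0.4224 mg/L.
After input B: C = (1.59·0.4224 + 0.026·0.77) / 1.616 = 0.428 mg/L.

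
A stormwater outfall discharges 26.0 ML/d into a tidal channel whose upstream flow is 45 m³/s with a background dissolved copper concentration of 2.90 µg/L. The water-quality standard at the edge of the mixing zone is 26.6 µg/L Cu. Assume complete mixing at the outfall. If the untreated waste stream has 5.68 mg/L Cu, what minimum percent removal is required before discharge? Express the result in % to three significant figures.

37.1 %

26.0 ML/d = 0.3009 m³/s.
2.90 µg/L = 0.0029 mg/L.
26.6 µg/L = 0.0266 mg/L.
Mass balance: 0.0266·45.3 = 0.3009·Cₑ + 45·0.0029.
Cₑ = (1.205 − 0.1305) / 0.3009 = 3.571 mg/L.
Required removal = 1 − 3.571/5.68 = 37.14 %.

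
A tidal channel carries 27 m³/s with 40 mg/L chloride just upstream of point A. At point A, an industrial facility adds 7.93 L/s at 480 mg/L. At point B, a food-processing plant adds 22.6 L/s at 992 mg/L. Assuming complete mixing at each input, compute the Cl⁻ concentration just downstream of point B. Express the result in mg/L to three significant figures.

40.9 mg/L

7.93 L/s = 0.00793 m³/s.
After input A: C = (27·40 + 0.00793·480) / 27.01 = 40.13 mg/L.
22.6 L/s = 0.0226 m³/s.
After input B: C = (27.01·40.13 + 0.0226·992) / 27.03 = 40.93 mg/L.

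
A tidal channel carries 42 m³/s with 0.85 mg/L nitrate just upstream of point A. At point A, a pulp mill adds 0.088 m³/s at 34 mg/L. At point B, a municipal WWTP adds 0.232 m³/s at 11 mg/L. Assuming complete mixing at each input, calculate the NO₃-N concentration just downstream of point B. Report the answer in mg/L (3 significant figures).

After input A: C = (42·0.85 + 0.088·34) / 42.09 = 0.9193 mg/L.
After input B: C = (42.09·0.9193 + 0.232·11) / 42.32 = 0.9746 mg/L.

0.975 mg/L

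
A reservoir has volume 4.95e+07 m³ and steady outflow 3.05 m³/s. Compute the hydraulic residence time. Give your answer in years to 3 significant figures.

Q = 3.05 m³/s × 3.156e+07 s/yr = 9.625e+07 m³/yr.
Hydraulic residence time τ = V/Q = 4.95e+07/9.625e+07 = 0.5143 yr.

0.514 yr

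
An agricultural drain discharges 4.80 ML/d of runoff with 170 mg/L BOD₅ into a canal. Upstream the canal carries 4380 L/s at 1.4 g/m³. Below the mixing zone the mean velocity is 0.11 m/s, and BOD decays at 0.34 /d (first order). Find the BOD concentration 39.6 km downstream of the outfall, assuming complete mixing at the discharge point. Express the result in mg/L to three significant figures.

0.852 mg/L

4.80 ML/d = 0.05556 m³/s.
4380 L/s = 4.38 m³/s.
After complete mixing, C₀ = (0.05556·170 + 4.38·1.4) / 4.436 = 3.512 mg/L.
Travel time t = 3.96e+04 m / 0.11 m/s = 3.6e+05 s = 4.167 d.
C = 3.512·exp(−0.34·4.167) = 3.512·0.2425 = 0.8517 mg/L.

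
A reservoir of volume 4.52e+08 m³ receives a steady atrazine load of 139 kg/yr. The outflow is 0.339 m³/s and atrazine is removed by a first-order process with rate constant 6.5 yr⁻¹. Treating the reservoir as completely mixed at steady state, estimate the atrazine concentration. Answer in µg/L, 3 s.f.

0.0471 µg/L

Outflow Q = 0.339 m³/s × 3.156e+07 s/yr = 1.07e+07 m³/yr.
Steady-state CSTR mass balance: W = Q·C + k·V·C, so C = W/(Q + kV).
Q + kV = 1.07e+07 + 6.5·4.52e+08 = 2.949e+09 m³/yr.
C = 139/2.949e+09 = 4.714e-08 kg/m³ = 4.714e-05 mg/L = 0.04714 µg/L.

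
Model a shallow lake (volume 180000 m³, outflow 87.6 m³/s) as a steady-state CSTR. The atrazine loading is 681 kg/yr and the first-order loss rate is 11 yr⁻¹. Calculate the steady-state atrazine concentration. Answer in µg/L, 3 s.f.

0.246 µg/L

Outflow Q = 87.6 m³/s × 3.156e+07 s/yr = 2.764e+09 m³/yr.
Steady-state CSTR mass balance: W = Q·C + k·V·C, so C = W/(Q + kV).
Q + kV = 2.764e+09 + 11·180000 = 2.766e+09 m³/yr.
C = 681/2.766e+09 = 2.462e-07 kg/m³ = 0.0002462 mg/L = 0.2462 µg/L.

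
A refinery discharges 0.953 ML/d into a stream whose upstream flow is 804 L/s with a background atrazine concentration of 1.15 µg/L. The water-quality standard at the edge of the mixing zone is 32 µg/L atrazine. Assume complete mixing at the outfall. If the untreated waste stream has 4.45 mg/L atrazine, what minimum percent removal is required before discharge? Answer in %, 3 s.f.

48.7 %

0.953 ML/d = 0.01103 m³/s.
804 L/s = 0.804 m³/s.
1.15 µg/L = 0.00115 mg/L.
32 µg/L = 0.032 mg/L.
Mass balance: 0.032·0.815 = 0.01103·Cₑ + 0.804·0.00115.
Cₑ = (0.02608 − 0.0009246) / 0.01103 = 2.281 mg/L.
Required removal = 1 − 2.281/4.45 = 48.75 %.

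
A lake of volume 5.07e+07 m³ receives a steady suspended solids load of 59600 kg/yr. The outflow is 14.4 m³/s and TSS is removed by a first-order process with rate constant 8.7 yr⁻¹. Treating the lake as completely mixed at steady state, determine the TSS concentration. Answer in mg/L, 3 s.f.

Outflow Q = 14.4 m³/s × 3.156e+07 s/yr = 4.544e+08 m³/yr.
Steady-state CSTR mass balance: W = Q·C + k·V·C, so C = W/(Q + kV).
Q + kV = 4.544e+08 + 8.7·5.07e+07 = 8.955e+08 m³/yr.
C = 59600/8.955e+08 = 6.655e-05 kg/m³ = 0.06655 mg/L.

0.0666 mg/L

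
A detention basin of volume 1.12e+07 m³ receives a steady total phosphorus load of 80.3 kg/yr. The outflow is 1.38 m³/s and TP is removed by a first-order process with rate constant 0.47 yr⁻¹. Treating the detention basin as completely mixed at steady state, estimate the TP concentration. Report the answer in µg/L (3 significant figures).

1.65 µg/L

Outflow Q = 1.38 m³/s × 3.156e+07 s/yr = 4.355e+07 m³/yr.
Steady-state CSTR mass balance: W = Q·C + k·V·C, so C = W/(Q + kV).
Q + kV = 4.355e+07 + 0.47·1.12e+07 = 4.881e+07 m³/yr.
C = 80.3/4.881e+07 = 1.645e-06 kg/m³ = 0.001645 mg/L = 1.645 µg/L.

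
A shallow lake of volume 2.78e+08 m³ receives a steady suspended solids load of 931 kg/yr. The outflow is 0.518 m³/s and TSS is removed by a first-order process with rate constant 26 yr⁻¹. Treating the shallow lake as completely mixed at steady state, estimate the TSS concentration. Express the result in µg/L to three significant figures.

Outflow Q = 0.518 m³/s × 3.156e+07 s/yr = 1.635e+07 m³/yr.
Steady-state CSTR mass balance: W = Q·C + k·V·C, so C = W/(Q + kV).
Q + kV = 1.635e+07 + 26·2.78e+08 = 7.244e+09 m³/yr.
C = 931/7.244e+09 = 1.285e-07 kg/m³ = 0.0001285 mg/L = 0.1285 µg/L.

0.129 µg/L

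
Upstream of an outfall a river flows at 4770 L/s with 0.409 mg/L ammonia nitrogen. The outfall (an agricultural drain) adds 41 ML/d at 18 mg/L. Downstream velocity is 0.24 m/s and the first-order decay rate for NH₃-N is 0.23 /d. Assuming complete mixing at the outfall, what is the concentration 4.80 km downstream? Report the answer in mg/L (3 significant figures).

41 ML/d = 0.4745 m³/s.
4770 L/s = 4.77 m³/s.
After complete mixing, C₀ = (0.4745·18 + 4.77·0.409) / 5.245 = 2.001 mg/L.
Travel time t = 4800 m / 0.24 m/s = 2e+04 s = 0.2315 d.
C = 2.001·exp(−0.23·0.2315) = 2.001·0.9482 = 1.897 mg/L.

1.90 mg/L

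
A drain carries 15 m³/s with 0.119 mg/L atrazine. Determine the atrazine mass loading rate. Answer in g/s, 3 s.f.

Mass flux = Q·C = 15 m³/s × 0.119 g/m³ = 1.785 g/s.

1.78 g/s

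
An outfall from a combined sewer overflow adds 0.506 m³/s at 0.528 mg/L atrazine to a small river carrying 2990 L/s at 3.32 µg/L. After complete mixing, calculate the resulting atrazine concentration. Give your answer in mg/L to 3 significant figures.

2990 L/s = 2.99 m³/s.
3.32 µg/L = 0.00332 mg/L.
Conservation of mass across the mixing zone: C = (0.506·0.528 + 2.99·0.00332) / (0.506 + 2.99) = 0.2771/3.496 = 0.07926 mg/L.

0.0793 mg/L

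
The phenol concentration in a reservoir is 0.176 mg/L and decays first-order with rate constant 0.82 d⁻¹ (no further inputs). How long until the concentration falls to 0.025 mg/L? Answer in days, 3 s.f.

2.38 d

t = ln(C₀/C)/k = ln(0.176/0.025)/0.82 = 1.952/0.82 = 2.38 d.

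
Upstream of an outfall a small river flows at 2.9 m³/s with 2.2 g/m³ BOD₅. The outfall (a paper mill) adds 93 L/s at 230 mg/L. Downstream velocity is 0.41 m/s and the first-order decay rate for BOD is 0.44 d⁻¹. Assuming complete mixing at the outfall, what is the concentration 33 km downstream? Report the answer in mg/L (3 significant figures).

93 L/s = 0.093 m³/s.
After complete mixing, C₀ = (0.093·230 + 2.9·2.2) / 2.993 = 9.278 mg/L.
Travel time t = 3.3e+04 m / 0.41 m/s = 8.049e+04 s = 0.9316 d.
C = 9.278·exp(−0.44·0.9316) = 9.278·0.6637 = 6.158 mg/L.

6.16 mg/L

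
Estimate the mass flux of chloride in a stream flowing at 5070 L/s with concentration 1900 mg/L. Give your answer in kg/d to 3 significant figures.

5070 L/s = 5.07 m³/s.
Mass flux = Q·C = 5.07 m³/s × 1900 g/m³ = 9633 g/s.
= 9633 g/s × 86.4 = 8.323e+05 kg/d.

832000 kg/d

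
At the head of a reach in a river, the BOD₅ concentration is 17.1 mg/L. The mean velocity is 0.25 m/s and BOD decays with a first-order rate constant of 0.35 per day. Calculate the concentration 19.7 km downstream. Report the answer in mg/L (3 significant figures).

Travel time t = 19.7 km / 0.25 m/s = 1.97e+04/0.25 = 7.88e+04 s = 0.912 d.
First-order decay: C = 17.1·exp(−0.35·0.912) = 17.1·0.7267 = 12.43 mg/L.

12.4 mg/L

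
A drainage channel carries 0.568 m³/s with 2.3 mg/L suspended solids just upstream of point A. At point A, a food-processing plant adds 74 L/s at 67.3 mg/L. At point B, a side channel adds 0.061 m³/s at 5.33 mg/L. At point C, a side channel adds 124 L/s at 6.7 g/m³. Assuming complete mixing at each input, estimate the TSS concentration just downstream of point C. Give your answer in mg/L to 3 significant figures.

9.00 mg/L

74 L/s = 0.074 m³/s.
After input A: C = (0.568·2.3 + 0.074·67.3) / 0.642 = 9.792 mg/L.
After input B: C = (0.642·9.792 + 0.061·5.33) / 0.703 = 9.405 mg/L.
124 L/s = 0.124 m³/s.
After input C: C = (0.703·9.405 + 0.124·6.7) / 0.827 = 8.999 mg/L.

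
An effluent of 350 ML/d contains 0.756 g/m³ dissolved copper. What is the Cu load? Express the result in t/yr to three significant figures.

96.6 t/yr

350 ML/d = 4.051 m³/s.
Mass flux = Q·C = 4.051 m³/s × 0.756 g/m³ = 3.062 g/s.
= 3.062 g/s × 31.56 = 96.65 t/yr.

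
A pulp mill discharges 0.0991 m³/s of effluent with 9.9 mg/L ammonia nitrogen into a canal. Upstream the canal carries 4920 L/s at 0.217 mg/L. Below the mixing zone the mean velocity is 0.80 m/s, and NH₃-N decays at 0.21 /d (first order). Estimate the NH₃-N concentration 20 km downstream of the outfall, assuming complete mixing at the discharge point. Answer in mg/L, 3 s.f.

0.384 mg/L

4920 L/s = 4.92 m³/s.
After complete mixing, C₀ = (0.0991·9.9 + 4.92·0.217) / 5.019 = 0.4082 mg/L.
Travel time t = 2e+04 m / 0.80 m/s = 2.5e+04 s = 0.2894 d.
C = 0.4082·exp(−0.21·0.2894) = 0.4082·0.941 = 0.3841 mg/L.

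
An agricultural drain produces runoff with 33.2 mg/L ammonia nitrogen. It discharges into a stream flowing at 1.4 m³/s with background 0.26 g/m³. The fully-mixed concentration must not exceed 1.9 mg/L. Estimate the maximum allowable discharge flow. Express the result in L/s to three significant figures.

Mass balance at complete mixing: C_std·(Q_w + Q_r) = Q_w·C_e + Q_r·C_b.
Rearranging, Q_w = Q_r·(C_std − C_b)/(C_e − C_std) = 1.4·(1.9 − 0.26) / (33.2 − 1.9) = 0.07335 m³/s.
= 73.35 L/s.

73.4 L/s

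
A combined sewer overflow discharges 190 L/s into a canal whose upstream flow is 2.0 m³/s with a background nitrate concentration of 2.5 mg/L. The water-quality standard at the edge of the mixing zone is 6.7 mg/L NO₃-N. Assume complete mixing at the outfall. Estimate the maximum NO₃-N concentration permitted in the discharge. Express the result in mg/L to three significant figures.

190 L/s = 0.19 m³/s.
Mass balance: 6.7·2.19 = 0.19·Cₑ + 2·2.5.
Cₑ = (14.67 − 5) / 0.19 = 50.91 mg/L.

50.9 mg/L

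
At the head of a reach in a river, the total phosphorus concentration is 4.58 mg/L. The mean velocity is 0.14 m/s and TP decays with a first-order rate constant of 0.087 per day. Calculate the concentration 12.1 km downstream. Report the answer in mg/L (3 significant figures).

4.20 mg/L

Travel time t = 12.1 km / 0.14 m/s = 1.21e+04/0.14 = 8.643e+04 s = 1 d.
First-order decay: C = 4.58·exp(−0.087·1) = 4.58·0.9167 = 4.198 mg/L.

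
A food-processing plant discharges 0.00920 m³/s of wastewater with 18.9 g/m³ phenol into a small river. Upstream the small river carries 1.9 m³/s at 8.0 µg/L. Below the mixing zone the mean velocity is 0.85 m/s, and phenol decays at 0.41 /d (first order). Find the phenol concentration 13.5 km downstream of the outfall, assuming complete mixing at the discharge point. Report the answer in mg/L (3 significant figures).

0.0918 mg/L

8.0 µg/L = 0.008 mg/L.
After complete mixing, C₀ = (0.0092·18.9 + 1.9·0.008) / 1.909 = 0.09904 mg/L.
Travel time t = 1.35e+04 m / 0.85 m/s = 1.588e+04 s = 0.1838 d.
C = 0.09904·exp(−0.41·0.1838) = 0.09904·0.9274 = 0.09185 mg/L.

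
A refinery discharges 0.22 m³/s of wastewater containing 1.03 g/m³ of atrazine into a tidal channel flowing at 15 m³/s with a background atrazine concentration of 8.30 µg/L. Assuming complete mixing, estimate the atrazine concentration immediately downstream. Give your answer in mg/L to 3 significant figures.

0.0231 mg/L

8.30 µg/L = 0.0083 mg/L.
Flow-weighted mixing gives C = (0.22·1.03 + 15·0.0083) / (0.22 + 15) = 0.3511/15.22 = 0.02307 mg/L.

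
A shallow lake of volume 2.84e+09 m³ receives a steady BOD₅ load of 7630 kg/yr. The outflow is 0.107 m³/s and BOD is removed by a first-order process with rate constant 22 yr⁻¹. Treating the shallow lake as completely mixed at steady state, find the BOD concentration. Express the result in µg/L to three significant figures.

Outflow Q = 0.107 m³/s × 3.156e+07 s/yr = 3.377e+06 m³/yr.
Steady-state CSTR mass balance: W = Q·C + k·V·C, so C = W/(Q + kV).
Q + kV = 3.377e+06 + 22·2.84e+09 = 6.248e+10 m³/yr.
C = 7630/6.248e+10 = 1.221e-07 kg/m³ = 0.0001221 mg/L = 0.1221 µg/L.

0.122 µg/L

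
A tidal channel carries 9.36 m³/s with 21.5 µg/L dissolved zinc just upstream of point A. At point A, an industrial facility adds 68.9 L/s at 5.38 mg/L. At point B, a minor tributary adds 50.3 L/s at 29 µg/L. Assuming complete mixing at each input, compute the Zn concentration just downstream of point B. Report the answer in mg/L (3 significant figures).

21.5 µg/L = 0.0215 mg/L.
68.9 L/s = 0.0689 m³/s.
After input A: C = (9.36·0.0215 + 0.0689·5.38) / 9.429 = 0.06066 mg/L.
50.3 L/s = 0.0503 m³/s.
29 µg/L = 0.029 mg/L.
After input B: C = (9.429·0.06066 + 0.0503·0.029) / 9.479 = 0.06049 mg/L.

0.0605 mg/L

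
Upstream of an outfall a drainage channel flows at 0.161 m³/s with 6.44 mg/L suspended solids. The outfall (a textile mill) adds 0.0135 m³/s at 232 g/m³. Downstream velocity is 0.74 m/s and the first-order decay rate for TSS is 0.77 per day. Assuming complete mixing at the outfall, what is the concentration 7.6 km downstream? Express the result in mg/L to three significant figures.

After complete mixing, C₀ = (0.0135·232 + 0.161·6.44) / 0.1745 = 23.89 mg/L.
Travel time t = 7600 m / 0.74 m/s = 1.027e+04 s = 0.1189 d.
C = 23.89·exp(−0.77·0.1189) = 23.89·0.9125 = 21.8 mg/L.

21.8 mg/L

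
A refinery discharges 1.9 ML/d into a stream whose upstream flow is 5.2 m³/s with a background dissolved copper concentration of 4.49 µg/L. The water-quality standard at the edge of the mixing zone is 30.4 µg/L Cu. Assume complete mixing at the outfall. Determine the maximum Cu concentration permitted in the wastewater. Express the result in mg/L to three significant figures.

6.16 mg/L

1.9 ML/d = 0.02199 m³/s.
4.49 µg/L = 0.00449 mg/L.
30.4 µg/L = 0.0304 mg/L.
Mass balance: 0.0304·5.222 = 0.02199·Cₑ + 5.2·0.00449.
Cₑ = (0.1587 − 0.02335) / 0.02199 = 6.157 mg/L.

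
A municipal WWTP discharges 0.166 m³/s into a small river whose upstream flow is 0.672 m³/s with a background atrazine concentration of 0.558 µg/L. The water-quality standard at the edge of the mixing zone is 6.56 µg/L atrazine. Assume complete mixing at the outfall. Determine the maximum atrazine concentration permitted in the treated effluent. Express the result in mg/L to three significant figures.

0.558 µg/L = 0.000558 mg/L.
6.56 µg/L = 0.00656 mg/L.
Mass balance: 0.00656·0.838 = 0.166·Cₑ + 0.672·0.000558.
Cₑ = (0.005497 − 0.000375) / 0.166 = 0.03086 mg/L.

0.0309 mg/L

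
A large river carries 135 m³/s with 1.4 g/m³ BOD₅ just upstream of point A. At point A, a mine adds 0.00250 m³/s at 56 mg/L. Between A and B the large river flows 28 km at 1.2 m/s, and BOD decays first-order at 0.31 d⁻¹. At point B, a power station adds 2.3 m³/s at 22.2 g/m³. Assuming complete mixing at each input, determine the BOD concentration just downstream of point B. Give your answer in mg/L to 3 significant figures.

1.64 mg/L

After input A: C = (135·1.4 + 0.0025·56) / 135 = 1.401 mg/L.
Over the 28 km reach to input B (t = 2.333e+04 s = 0.2701 d), decay gives C = 1.401·exp(−0.31·0.2701) = 1.288 mg/L.
After input B: C = (135·1.288 + 2.3·22.2) / 137.3 = 1.639 mg/L.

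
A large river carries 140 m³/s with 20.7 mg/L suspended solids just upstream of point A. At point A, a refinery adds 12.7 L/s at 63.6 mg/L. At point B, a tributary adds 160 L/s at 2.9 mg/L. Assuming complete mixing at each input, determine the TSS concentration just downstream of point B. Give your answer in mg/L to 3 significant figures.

12.7 L/s = 0.0127 m³/s.
After input A: C = (140·20.7 + 0.0127·63.6) / 140 = 20.7 mg/L.
160 L/s = 0.16 m³/s.
After input B: C = (140·20.7 + 0.16·2.9) / 140.2 = 20.68 mg/L.

20.7 mg/L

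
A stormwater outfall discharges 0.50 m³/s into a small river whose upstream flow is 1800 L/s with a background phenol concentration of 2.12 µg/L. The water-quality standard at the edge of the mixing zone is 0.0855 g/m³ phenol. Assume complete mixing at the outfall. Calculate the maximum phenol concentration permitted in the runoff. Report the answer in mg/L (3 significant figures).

0.386 mg/L

1800 L/s = 1.8 m³/s.
2.12 µg/L = 0.00212 mg/L.
Mass balance: 0.0855·2.3 = 0.5·Cₑ + 1.8·0.00212.
Cₑ = (0.1966 − 0.003816) / 0.5 = 0.3857 mg/L.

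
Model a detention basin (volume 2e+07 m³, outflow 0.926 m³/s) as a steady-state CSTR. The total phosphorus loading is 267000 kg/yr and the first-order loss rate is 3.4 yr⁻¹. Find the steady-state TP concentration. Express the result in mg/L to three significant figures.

Outflow Q = 0.926 m³/s × 3.156e+07 s/yr = 2.922e+07 m³/yr.
Steady-state CSTR mass balance: W = Q·C + k·V·C, so C = W/(Q + kV).
Q + kV = 2.922e+07 + 3.4·2e+07 = 9.722e+07 m³/yr.
C = 267000/9.722e+07 = 0.002746 kg/m³ = 2.746 mg/L.

2.75 mg/L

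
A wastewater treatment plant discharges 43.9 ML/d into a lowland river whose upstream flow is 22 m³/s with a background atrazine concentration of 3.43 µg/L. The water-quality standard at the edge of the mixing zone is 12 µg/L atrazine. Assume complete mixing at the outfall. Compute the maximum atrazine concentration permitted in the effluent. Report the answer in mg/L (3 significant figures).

0.383 mg/L

43.9 ML/d = 0.5081 m³/s.
3.43 µg/L = 0.00343 mg/L.
12 µg/L = 0.012 mg/L.
Mass balance: 0.012·22.51 = 0.5081·Cₑ + 22·0.00343.
Cₑ = (0.2701 − 0.07546) / 0.5081 = 0.3831 mg/L.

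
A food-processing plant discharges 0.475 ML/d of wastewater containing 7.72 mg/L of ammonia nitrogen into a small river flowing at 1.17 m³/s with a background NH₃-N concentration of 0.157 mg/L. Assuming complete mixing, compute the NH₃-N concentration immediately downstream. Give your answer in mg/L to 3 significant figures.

0.475 ML/d = 0.005498 m³/s.
By mass balance at complete mixing, C = (0.005498·7.72 + 1.17·0.157) / (0.005498 + 1.17) = 0.2261/1.175 = 0.1924 mg/L.

0.192 mg/L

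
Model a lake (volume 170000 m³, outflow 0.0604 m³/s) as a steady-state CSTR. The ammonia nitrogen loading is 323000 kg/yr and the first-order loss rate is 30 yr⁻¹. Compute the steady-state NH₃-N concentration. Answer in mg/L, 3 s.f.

Outflow Q = 0.0604 m³/s × 3.156e+07 s/yr = 1.906e+06 m³/yr.
Steady-state CSTR mass balance: W = Q·C + k·V·C, so C = W/(Q + kV).
Q + kV = 1.906e+06 + 30·170000 = 7.006e+06 m³/yr.
C = 323000/7.006e+06 = 0.0461 kg/m³ = 46.1 mg/L.

46.1 mg/L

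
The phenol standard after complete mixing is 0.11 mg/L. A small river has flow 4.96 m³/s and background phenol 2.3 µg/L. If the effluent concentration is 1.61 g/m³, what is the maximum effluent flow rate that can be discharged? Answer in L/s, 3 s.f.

2.3 µg/L = 0.0023 mg/L.
Mass balance at complete mixing: C_std·(Q_w + Q_r) = Q_w·C_e + Q_r·C_b.
Rearranging, Q_w = Q_r·(C_std − C_b)/(C_e − C_std) = 4.96·(0.11 − 0.0023) / (1.61 − 0.11) = 0.3561 m³/s.
= 356.1 L/s.

356 L/s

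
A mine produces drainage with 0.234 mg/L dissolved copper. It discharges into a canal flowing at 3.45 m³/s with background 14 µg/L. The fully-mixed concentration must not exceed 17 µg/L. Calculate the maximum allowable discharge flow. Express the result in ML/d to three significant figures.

14 µg/L = 0.014 mg/L.
17 µg/L = 0.017 mg/L.
Mass balance at complete mixing: C_std·(Q_w + Q_r) = Q_w·C_e + Q_r·C_b.
Rearranging, Q_w = Q_r·(C_std − C_b)/(C_e − C_std) = 3.45·(0.017 − 0.014) / (0.234 − 0.017) = 0.0477 m³/s.
= 4.121 ML/d.

4.12 ML/d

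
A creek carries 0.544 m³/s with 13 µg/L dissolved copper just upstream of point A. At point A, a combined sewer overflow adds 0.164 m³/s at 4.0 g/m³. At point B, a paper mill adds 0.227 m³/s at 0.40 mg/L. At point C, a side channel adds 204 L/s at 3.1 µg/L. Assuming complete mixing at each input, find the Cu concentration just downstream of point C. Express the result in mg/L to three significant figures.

13 µg/L = 0.013 mg/L.
After input A: C = (0.544·0.013 + 0.164·4) / 0.708 = 0.9365 mg/L.
After input B: C = (0.708·0.9365 + 0.227·0.4) / 0.935 = 0.8063 mg/L.
204 L/s = 0.204 m³/s.
3.1 µg/L = 0.0031 mg/L.
After input C: C = (0.935·0.8063 + 0.204·0.0031) / 1.139 = 0.6624 mg/L.

0.662 mg/L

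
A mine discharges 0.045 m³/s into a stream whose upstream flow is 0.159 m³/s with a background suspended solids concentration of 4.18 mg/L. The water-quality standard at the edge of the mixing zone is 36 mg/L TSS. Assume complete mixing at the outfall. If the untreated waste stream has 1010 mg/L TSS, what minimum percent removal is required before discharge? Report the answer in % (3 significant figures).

Mass balance: 36·0.204 = 0.045·Cₑ + 0.159·4.18.
Cₑ = (7.344 − 0.6646) / 0.045 = 148.4 mg/L.
Required removal = 1 − 148.4/1010 = 85.3 %.

85.3 %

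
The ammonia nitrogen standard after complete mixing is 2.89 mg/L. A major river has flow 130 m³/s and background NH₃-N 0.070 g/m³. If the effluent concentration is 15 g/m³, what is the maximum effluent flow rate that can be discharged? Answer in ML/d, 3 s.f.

2620 ML/d

Mass balance at complete mixing: C_std·(Q_w + Q_r) = Q_w·C_e + Q_r·C_b.
Rearranging, Q_w = Q_r·(C_std − C_b)/(C_e − C_std) = 130·(2.89 − 0.07) / (15 − 2.89) = 30.27 m³/s.
= 2616 ML/d.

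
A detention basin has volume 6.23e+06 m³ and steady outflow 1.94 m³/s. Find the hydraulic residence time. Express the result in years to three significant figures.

0.102 yr

Q = 1.94 m³/s × 3.156e+07 s/yr = 6.122e+07 m³/yr.
Hydraulic residence time τ = V/Q = 6.23e+06/6.122e+07 = 0.1018 yr.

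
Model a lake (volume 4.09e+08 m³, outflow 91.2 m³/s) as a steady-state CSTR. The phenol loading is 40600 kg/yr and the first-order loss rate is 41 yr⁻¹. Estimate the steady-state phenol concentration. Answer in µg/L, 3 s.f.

2.07 µg/L

Outflow Q = 91.2 m³/s × 3.156e+07 s/yr = 2.878e+09 m³/yr.
Steady-state CSTR mass balance: W = Q·C + k·V·C, so C = W/(Q + kV).
Q + kV = 2.878e+09 + 41·4.09e+08 = 1.965e+10 m³/yr.
C = 40600/1.965e+10 = 2.066e-06 kg/m³ = 0.002066 mg/L = 2.066 µg/L.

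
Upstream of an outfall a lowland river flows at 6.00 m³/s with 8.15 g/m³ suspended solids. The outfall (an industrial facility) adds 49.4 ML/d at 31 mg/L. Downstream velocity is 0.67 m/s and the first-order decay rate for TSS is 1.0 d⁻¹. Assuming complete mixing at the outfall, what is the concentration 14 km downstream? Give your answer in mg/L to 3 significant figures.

7.96 mg/L

49.4 ML/d = 0.5718 m³/s.
After complete mixing, C₀ = (0.5718·31 + 6·8.15) / 6.572 = 10.14 mg/L.
Travel time t = 1.4e+04 m / 0.67 m/s = 2.09e+04 s = 0.2418 d.
C = 10.14·exp(−1.0·0.2418) = 10.14·0.7852 = 7.96 mg/L.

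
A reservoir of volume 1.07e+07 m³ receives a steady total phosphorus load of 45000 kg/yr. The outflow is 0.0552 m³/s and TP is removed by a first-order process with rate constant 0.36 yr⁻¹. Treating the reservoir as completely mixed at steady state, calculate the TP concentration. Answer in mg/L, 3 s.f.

8.04 mg/L

Outflow Q = 0.0552 m³/s × 3.156e+07 s/yr = 1.742e+06 m³/yr.
Steady-state CSTR mass balance: W = Q·C + k·V·C, so C = W/(Q + kV).
Q + kV = 1.742e+06 + 0.36·1.07e+07 = 5.594e+06 m³/yr.
C = 45000/5.594e+06 = 0.008044 kg/m³ = 8.044 mg/L.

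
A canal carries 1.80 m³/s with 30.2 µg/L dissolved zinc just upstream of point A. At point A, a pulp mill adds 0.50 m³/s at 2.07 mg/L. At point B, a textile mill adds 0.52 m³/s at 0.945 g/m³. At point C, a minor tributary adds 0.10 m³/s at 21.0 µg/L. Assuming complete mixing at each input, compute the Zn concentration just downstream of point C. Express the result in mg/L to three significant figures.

30.2 µg/L = 0.0302 mg/L.
After input A: C = (1.8·0.0302 + 0.5·2.07) / 2.3 = 0.4736 mg/L.
After input B: C = (2.3·0.4736 + 0.52·0.945) / 2.82 = 0.5606 mg/L.
21.0 µg/L = 0.021 mg/L.
After input C: C = (2.82·0.5606 + 0.1·0.021) / 2.92 = 0.5421 mg/L.

0.542 mg/L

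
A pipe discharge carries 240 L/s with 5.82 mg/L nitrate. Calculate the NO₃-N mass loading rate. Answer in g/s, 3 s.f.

1.40 g/s

240 L/s = 0.24 m³/s.
Mass flux = Q·C = 0.24 m³/s × 5.82 g/m³ = 1.397 g/s.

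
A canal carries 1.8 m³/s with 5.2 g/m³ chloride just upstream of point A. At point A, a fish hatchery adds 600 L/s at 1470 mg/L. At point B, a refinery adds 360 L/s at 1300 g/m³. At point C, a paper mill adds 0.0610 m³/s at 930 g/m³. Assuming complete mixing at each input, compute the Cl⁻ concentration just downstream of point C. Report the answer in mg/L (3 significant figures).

502 mg/L

600 L/s = 0.6 m³/s.
After input A: C = (1.8·5.2 + 0.6·1470) / 2.4 = 371.4 mg/L.
360 L/s = 0.36 m³/s.
After input B: C = (2.4·371.4 + 0.36·1300) / 2.76 = 492.5 mg/L.
After input C: C = (2.76·492.5 + 0.061·930) / 2.821 = 502 mg/L.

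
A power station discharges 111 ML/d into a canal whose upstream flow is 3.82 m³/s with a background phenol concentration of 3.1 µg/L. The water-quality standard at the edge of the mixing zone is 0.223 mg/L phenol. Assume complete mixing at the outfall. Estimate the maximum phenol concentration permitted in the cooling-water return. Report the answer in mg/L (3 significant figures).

111 ML/d = 1.285 m³/s.
3.1 µg/L = 0.0031 mg/L.
Mass balance: 0.223·5.105 = 1.285·Cₑ + 3.82·0.0031.
Cₑ = (1.138 − 0.01184) / 1.285 = 0.8769 mg/L.

0.877 mg/L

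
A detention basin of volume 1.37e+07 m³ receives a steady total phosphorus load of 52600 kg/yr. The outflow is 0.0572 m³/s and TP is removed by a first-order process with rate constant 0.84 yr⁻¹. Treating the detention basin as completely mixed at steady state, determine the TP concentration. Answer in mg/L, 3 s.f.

3.95 mg/L

Outflow Q = 0.0572 m³/s × 3.156e+07 s/yr = 1.805e+06 m³/yr.
Steady-state CSTR mass balance: W = Q·C + k·V·C, so C = W/(Q + kV).
Q + kV = 1.805e+06 + 0.84·1.37e+07 = 1.331e+07 m³/yr.
C = 52600/1.331e+07 = 0.003951 kg/m³ = 3.951 mg/L.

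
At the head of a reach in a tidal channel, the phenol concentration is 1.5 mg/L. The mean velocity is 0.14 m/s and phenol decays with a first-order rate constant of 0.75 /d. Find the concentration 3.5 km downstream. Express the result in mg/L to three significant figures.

1.21 mg/L

Travel time t = 3.5 km / 0.14 m/s = 3500/0.14 = 2.5e+04 s = 0.2894 d.
First-order decay: C = 1.5·exp(−0.75·0.2894) = 1.5·0.8049 = 1.207 mg/L.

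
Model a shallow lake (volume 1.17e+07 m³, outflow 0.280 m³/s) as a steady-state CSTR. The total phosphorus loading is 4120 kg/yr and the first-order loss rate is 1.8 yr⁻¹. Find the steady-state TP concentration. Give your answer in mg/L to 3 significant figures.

0.138 mg/L

Outflow Q = 0.280 m³/s × 3.156e+07 s/yr = 8.836e+06 m³/yr.
Steady-state CSTR mass balance: W = Q·C + k·V·C, so C = W/(Q + kV).
Q + kV = 8.836e+06 + 1.8·1.17e+07 = 2.99e+07 m³/yr.
C = 4120/2.99e+07 = 0.0001378 kg/m³ = 0.1378 mg/L.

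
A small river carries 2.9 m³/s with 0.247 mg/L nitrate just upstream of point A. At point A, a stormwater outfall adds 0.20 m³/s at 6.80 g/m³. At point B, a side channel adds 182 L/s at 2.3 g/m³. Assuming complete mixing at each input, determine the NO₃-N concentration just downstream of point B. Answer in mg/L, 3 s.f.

After input A: C = (2.9·0.247 + 0.2·6.8) / 3.1 = 0.6698 mg/L.
182 L/s = 0.182 m³/s.
After input B: C = (3.1·0.6698 + 0.182·2.3) / 3.282 = 0.7602 mg/L.

0.760 mg/L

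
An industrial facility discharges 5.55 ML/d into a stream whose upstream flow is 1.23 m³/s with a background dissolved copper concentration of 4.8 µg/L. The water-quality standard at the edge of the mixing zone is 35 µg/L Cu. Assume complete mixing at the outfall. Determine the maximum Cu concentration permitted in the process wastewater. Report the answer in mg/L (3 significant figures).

0.613 mg/L

5.55 ML/d = 0.06424 m³/s.
4.8 µg/L = 0.0048 mg/L.
35 µg/L = 0.035 mg/L.
Mass balance: 0.035·1.294 = 0.06424·Cₑ + 1.23·0.0048.
Cₑ = (0.0453 − 0.005904) / 0.06424 = 0.6133 mg/L.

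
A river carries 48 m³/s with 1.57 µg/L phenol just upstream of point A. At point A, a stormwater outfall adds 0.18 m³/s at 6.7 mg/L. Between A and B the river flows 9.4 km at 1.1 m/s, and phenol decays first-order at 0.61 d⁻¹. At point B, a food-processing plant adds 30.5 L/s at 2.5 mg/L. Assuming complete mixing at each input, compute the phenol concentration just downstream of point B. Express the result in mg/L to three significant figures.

0.0266 mg/L

1.57 µg/L = 0.00157 mg/L.
After input A: C = (48·0.00157 + 0.18·6.7) / 48.18 = 0.0266 mg/L.
Over the 9.4 km reach to input B (t = 8545 s = 0.09891 d), decay gives C = 0.0266·exp(−0.61·0.09891) = 0.02504 mg/L.
30.5 L/s = 0.0305 m³/s.
After input B: C = (48.18·0.02504 + 0.0305·2.5) / 48.21 = 0.0266 mg/L.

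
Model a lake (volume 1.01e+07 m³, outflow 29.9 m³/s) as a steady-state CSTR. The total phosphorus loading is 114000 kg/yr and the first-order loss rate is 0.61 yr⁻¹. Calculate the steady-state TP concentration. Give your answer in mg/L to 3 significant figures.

0.120 mg/L

Outflow Q = 29.9 m³/s × 3.156e+07 s/yr = 9.436e+08 m³/yr.
Steady-state CSTR mass balance: W = Q·C + k·V·C, so C = W/(Q + kV).
Q + kV = 9.436e+08 + 0.61·1.01e+07 = 9.497e+08 m³/yr.
C = 114000/9.497e+08 = 0.00012 kg/m³ = 0.12 mg/L.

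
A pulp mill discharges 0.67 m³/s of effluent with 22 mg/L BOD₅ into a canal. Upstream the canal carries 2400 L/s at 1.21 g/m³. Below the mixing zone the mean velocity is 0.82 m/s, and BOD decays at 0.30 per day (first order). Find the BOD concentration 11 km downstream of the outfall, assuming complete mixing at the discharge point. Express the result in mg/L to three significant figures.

2400 L/s = 2.4 m³/s.
After complete mixing, C₀ = (0.67·22 + 2.4·1.21) / 3.07 = 5.747 mg/L.
Travel time t = 1.1e+04 m / 0.82 m/s = 1.341e+04 s = 0.1553 d.
C = 5.747·exp(−0.30·0.1553) = 5.747·0.9545 = 5.486 mg/L.

5.49 mg/L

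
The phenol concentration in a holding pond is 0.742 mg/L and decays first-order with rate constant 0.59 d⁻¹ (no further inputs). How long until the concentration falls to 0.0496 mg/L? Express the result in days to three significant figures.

t = ln(C₀/C)/k = ln(0.742/0.0496)/0.59 = 2.705/0.59 = 4.585 d.

4.59 d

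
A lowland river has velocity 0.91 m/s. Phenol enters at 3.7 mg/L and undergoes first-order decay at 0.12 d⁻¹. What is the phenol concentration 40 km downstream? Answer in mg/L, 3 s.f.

3.48 mg/L

Travel time t = 40 km / 0.91 m/s = 4e+04/0.91 = 4.396e+04 s = 0.5088 d.
First-order decay: C = 3.7·exp(−0.12·0.5088) = 3.7·0.9408 = 3.481 mg/L.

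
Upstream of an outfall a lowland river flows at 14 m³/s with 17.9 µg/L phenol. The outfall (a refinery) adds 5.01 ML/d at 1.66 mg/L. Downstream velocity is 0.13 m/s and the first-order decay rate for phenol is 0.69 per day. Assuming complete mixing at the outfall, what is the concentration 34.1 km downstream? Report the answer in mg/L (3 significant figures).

5.01 ML/d = 0.05799 m³/s.
17.9 µg/L = 0.0179 mg/L.
After complete mixing, C₀ = (0.05799·1.66 + 14·0.0179) / 14.06 = 0.02467 mg/L.
Travel time t = 3.41e+04 m / 0.13 m/s = 2.623e+05 s = 3.036 d.
C = 0.02467·exp(−0.69·3.036) = 0.02467·0.1231 = 0.003037 mg/L.

0.00304 mg/L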